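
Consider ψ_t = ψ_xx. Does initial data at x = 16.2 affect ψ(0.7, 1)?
Yes, for any finite x. The heat equation has infinite propagation speed, so all initial data affects all points at any t > 0.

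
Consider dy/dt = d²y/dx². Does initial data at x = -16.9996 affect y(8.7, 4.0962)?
Yes, for any finite x. The heat equation has infinite propagation speed, so all initial data affects all points at any t > 0.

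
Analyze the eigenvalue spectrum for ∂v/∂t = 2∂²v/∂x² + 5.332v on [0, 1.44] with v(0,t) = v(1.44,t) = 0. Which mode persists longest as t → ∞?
Eigenvalues: λₙ = 2n²π²/1.44² - 5.332.
First three modes:
  n=1: λ₁ = 2π²/1.44² - 5.332 ≈ 4.187
  n=2: λ₂ = 8π²/1.44² - 5.332 ≈ 32.745
  n=3: λ₃ = 18π²/1.44² - 5.332 ≈ 80.342
Since 2π²/1.44² ≈ 9.519 > 5.332, all λₙ > 0.
The n=1 mode decays slowest → dominates as t → ∞.
Asymptotic: v ~ c₁ sin(πx/1.44) e^{-λ₁t} with decay rate λ₁ ≈ 4.187.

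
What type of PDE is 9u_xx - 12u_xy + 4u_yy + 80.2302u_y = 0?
With A = 9, B = -12, C = 4, the discriminant is 0. This is a parabolic PDE.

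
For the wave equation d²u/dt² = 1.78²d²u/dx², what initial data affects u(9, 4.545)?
Domain of dependence: [0.9099, 17.0901]. Signals travel at speed 1.78, so data within |x - 9| ≤ 1.78·4.545 = 8.0901 can reach the point.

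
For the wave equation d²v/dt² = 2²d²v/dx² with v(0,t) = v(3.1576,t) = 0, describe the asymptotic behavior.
v oscillates (no decay). Energy is conserved; the solution oscillates indefinitely as standing waves.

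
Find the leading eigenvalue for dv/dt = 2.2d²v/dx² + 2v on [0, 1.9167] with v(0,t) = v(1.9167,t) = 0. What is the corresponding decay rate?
Eigenvalues: λₙ = 2.2n²π²/1.9167² - 2.
First three modes:
  n=1: λ₁ = 2.2π²/1.9167² - 2 ≈ 3.91
  n=2: λ₂ = 8.8π²/1.9167² - 2 ≈ 21.641
  n=3: λ₃ = 19.8π²/1.9167² - 2 ≈ 51.193
Since 2.2π²/1.9167² ≈ 5.91 > 2, all λₙ > 0.
The n=1 mode decays slowest → dominates as t → ∞.
Asymptotic: v ~ c₁ sin(πx/1.9167) e^{-λ₁t} with decay rate λ₁ ≈ 3.91.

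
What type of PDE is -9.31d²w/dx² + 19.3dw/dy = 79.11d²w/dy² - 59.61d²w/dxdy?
Rewriting in standard form: -9.31d²w/dx² + 59.61d²w/dxdy - 79.11d²w/dy² + 19.3dw/dy = 0. With A = -9.31, B = 59.61, C = -79.11, the discriminant is 607.2957. This is a hyperbolic PDE.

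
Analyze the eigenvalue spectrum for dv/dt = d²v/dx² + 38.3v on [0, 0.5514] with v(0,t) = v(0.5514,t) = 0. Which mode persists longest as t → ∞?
Eigenvalues: λₙ = n²π²/0.5514² - 38.3.
First three modes:
  n=1: λ₁ = π²/0.5514² - 38.3 ≈ -5.839
  n=2: λ₂ = 4π²/0.5514² - 38.3 ≈ 91.545
  n=3: λ₃ = 9π²/0.5514² - 38.3 ≈ 253.852
Since π²/0.5514² ≈ 32.461 < 38.3, λ₁ < 0.
The n=1 mode grows fastest (−λₙ is largest for n=1) → dominates.
Asymptotic: v ~ c₁ sin(πx/0.5514) e^{5.839t} (exponential growth at rate −λ₁ ≈ 5.839).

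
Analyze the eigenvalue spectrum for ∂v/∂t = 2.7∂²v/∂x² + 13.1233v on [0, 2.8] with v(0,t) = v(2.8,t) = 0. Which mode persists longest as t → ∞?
Eigenvalues: λₙ = 2.7n²π²/2.8² - 13.1233.
First three modes:
  n=1: λ₁ = 2.7π²/2.8² - 13.1233 ≈ -9.724
  n=2: λ₂ = 10.8π²/2.8² - 13.1233 ≈ 0.473
  n=3: λ₃ = 24.3π²/2.8² - 13.1233 ≈ 17.467
Since 2.7π²/2.8² ≈ 3.399 < 13.1233, λ₁ < 0.
The n=1 mode grows fastest (−λₙ is largest for n=1) → dominates.
Asymptotic: v ~ c₁ sin(πx/2.8) e^{9.724t} (exponential growth at rate −λ₁ ≈ 9.724).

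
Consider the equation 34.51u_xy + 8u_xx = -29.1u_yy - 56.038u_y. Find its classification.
Rewriting in standard form: 8u_xx + 34.51u_xy + 29.1u_yy + 56.038u_y = 0. Hyperbolic. (A = 8, B = 34.51, C = 29.1 gives B² - 4AC = 259.7401.)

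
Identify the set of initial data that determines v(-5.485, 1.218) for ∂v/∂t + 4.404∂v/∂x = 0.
A single point: x = -10.849072. The characteristic through (-5.485, 1.218) is x - 4.404t = const, so x = -5.485 - 4.404·1.218 = -10.849072.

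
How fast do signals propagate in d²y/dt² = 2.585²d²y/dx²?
Speed = 2.585. Information travels along characteristics x = x₀ ± 2.585t.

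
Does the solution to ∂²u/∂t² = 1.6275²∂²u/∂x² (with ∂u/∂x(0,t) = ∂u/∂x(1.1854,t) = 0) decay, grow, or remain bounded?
u oscillates about a mean that drifts linearly in t (generically unbounded; no decay). There is no damping, so the nonconstant modes persist as standing waves (energy conserved, no decay). But with Neumann conditions at both ends the constant mode has eigenvalue 0: the spatial mean M(t) of u satisfies M'' = 0, so M(t) = M(0) + M'(0)·t. Unless the initial velocity has zero mean (∫u_t(x,0)dx = 0), the solution grows linearly in t (unbounded, though not exponentially); if it does have zero mean, the solution stays bounded and simply oscillates.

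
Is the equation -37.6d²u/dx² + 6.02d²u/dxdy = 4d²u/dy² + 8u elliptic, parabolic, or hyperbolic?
Rewriting in standard form: -37.6d²u/dx² + 6.02d²u/dxdy - 4d²u/dy² - 8u = 0. Computing B² - 4AC with A = -37.6, B = 6.02, C = -4: discriminant = -565.3596 (negative). Answer: elliptic.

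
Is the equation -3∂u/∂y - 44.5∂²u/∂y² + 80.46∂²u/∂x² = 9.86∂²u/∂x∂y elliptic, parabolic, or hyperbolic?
Rewriting in standard form: 80.46∂²u/∂x² - 9.86∂²u/∂x∂y - 44.5∂²u/∂y² - 3∂u/∂y = 0. Computing B² - 4AC with A = 80.46, B = -9.86, C = -44.5: discriminant = 14419.0996 (positive). Answer: hyperbolic.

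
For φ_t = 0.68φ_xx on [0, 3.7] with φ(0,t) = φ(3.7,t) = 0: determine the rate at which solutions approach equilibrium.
Eigenvalues: λₙ = 0.68n²π²/3.7².
First three modes:
  n=1: λ₁ = 0.68π²/3.7² ≈ 0.49
  n=2: λ₂ = 2.72π²/3.7² ≈ 1.961 (4× faster decay)
  n=3: λ₃ = 6.12π²/3.7² ≈ 4.412 (9× faster decay)
As t → ∞, higher modes decay exponentially faster. The n=1 mode dominates: φ ~ c₁ sin(πx/3.7) e^{-λ₁t}.
Decay rate: λ₁ = 0.68π²/3.7² ≈ 0.49.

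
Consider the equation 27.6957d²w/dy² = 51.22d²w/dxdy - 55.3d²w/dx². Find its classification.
Rewriting in standard form: 55.3d²w/dx² - 51.22d²w/dxdy + 27.6957d²w/dy² = 0. Elliptic. (A = 55.3, B = -51.22, C = 27.6957 gives B² - 4AC = -3502.80044.)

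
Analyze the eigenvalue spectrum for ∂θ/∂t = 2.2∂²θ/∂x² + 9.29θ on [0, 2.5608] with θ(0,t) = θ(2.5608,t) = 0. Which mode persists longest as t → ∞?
Eigenvalues: λₙ = 2.2n²π²/2.5608² - 9.29.
First three modes:
  n=1: λ₁ = 2.2π²/2.5608² - 9.29 ≈ -5.979
  n=2: λ₂ = 8.8π²/2.5608² - 9.29 ≈ 3.954
  n=3: λ₃ = 19.8π²/2.5608² - 9.29 ≈ 20.51
Since 2.2π²/2.5608² ≈ 3.311 < 9.29, λ₁ < 0.
The n=1 mode grows fastest (−λₙ is largest for n=1) → dominates.
Asymptotic: θ ~ c₁ sin(πx/2.5608) e^{5.979t} (exponential growth at rate −λ₁ ≈ 5.979).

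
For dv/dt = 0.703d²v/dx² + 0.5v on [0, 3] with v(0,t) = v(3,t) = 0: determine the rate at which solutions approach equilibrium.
Eigenvalues: λₙ = 0.703n²π²/3² - 0.5.
First three modes:
  n=1: λ₁ = 0.703π²/3² - 0.5 ≈ 0.271
  n=2: λ₂ = 2.812π²/3² - 0.5 ≈ 2.584
  n=3: λ₃ = 6.327π²/3² - 0.5 ≈ 6.438
Since 0.703π²/3² ≈ 0.771 > 0.5, all λₙ > 0.
The n=1 mode decays slowest → dominates as t → ∞.
Asymptotic: v ~ c₁ sin(πx/3) e^{-λ₁t} with decay rate λ₁ ≈ 0.271.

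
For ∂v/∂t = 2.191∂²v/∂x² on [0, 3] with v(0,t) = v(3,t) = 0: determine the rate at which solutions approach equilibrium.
Eigenvalues: λₙ = 2.191n²π²/3².
First three modes:
  n=1: λ₁ = 2.191π²/3² ≈ 2.403
  n=2: λ₂ = 8.764π²/3² ≈ 9.611 (4× faster decay)
  n=3: λ₃ = 19.719π²/3² ≈ 21.624 (9× faster decay)
As t → ∞, higher modes decay exponentially faster. The n=1 mode dominates: v ~ c₁ sin(πx/3) e^{-λ₁t}.
Decay rate: λ₁ = 2.191π²/3² ≈ 2.403.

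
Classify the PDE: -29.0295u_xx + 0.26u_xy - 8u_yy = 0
A = -29.0295, B = 0.26, C = -8. Discriminant B² - 4AC = -928.8764. Since -928.8764 < 0, elliptic.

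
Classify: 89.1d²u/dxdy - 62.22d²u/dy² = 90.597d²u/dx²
Rewriting in standard form: -90.597d²u/dx² + 89.1d²u/dxdy - 62.22d²u/dy² = 0. Elliptic (discriminant = -14608.97136).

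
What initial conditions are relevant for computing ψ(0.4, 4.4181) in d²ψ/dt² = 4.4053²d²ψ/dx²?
Domain of dependence: [-19.06305593, 19.86305593]. Signals travel at speed 4.4053, so data within |x - 0.4| ≤ 4.4053·4.4181 = 19.46305593 can reach the point.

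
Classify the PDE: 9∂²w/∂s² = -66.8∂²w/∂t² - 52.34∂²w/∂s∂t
Rewriting in standard form: 9∂²w/∂s² + 52.34∂²w/∂s∂t + 66.8∂²w/∂t² = 0. A = 9, B = 52.34, C = 66.8. Discriminant B² - 4AC = 334.6756. Since 334.6756 > 0, hyperbolic.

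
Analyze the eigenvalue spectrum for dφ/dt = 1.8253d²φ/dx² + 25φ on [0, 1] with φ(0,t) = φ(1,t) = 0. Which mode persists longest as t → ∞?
Eigenvalues: λₙ = 1.8253n²π²/1² - 25.
First three modes:
  n=1: λ₁ = 1.8253π² - 25 ≈ -6.985
  n=2: λ₂ = 7.3012π² - 25 ≈ 47.06
  n=3: λ₃ = 16.4277π² - 25 ≈ 137.135
Since 1.8253π² ≈ 18.015 < 25, λ₁ < 0.
The n=1 mode grows fastest (−λₙ is largest for n=1) → dominates.
Asymptotic: φ ~ c₁ sin(πx/1) e^{6.985t} (exponential growth at rate −λ₁ ≈ 6.985).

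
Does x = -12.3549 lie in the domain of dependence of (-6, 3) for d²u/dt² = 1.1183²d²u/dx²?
No. The domain of dependence is [-9.3549, -2.6451], and -12.3549 is outside this interval.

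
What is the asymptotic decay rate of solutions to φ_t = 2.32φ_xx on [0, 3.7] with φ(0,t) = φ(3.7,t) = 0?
Eigenvalues: λₙ = 2.32n²π²/3.7².
First three modes:
  n=1: λ₁ = 2.32π²/3.7² ≈ 1.673
  n=2: λ₂ = 9.28π²/3.7² ≈ 6.69 (4× faster decay)
  n=3: λ₃ = 20.88π²/3.7² ≈ 15.053 (9× faster decay)
As t → ∞, higher modes decay exponentially faster. The n=1 mode dominates: φ ~ c₁ sin(πx/3.7) e^{-λ₁t}.
Decay rate: λ₁ = 2.32π²/3.7² ≈ 1.673.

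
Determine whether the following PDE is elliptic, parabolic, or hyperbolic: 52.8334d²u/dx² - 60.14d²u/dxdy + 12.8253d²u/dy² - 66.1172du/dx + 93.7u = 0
Coefficients: A = 52.8334, B = -60.14, C = 12.8253. B² - 4AC = 906.40277992, which is positive, so the equation is hyperbolic.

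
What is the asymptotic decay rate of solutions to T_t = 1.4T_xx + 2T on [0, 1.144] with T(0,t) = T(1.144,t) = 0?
Eigenvalues: λₙ = 1.4n²π²/1.144² - 2.
First three modes:
  n=1: λ₁ = 1.4π²/1.144² - 2 ≈ 8.558
  n=2: λ₂ = 5.6π²/1.144² - 2 ≈ 40.231
  n=3: λ₃ = 12.6π²/1.144² - 2 ≈ 93.021
Since 1.4π²/1.144² ≈ 10.558 > 2, all λₙ > 0.
The n=1 mode decays slowest → dominates as t → ∞.
Asymptotic: T ~ c₁ sin(πx/1.144) e^{-λ₁t} with decay rate λ₁ ≈ 8.558.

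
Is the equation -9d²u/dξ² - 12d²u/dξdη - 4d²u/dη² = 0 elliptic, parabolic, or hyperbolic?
Computing B² - 4AC with A = -9, B = -12, C = -4: discriminant = 0 (zero). Answer: parabolic.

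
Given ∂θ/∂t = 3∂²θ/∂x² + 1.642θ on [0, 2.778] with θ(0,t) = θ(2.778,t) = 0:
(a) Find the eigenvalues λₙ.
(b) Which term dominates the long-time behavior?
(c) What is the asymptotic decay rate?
Eigenvalues: λₙ = 3n²π²/2.778² - 1.642.
First three modes:
  n=1: λ₁ = 3π²/2.778² - 1.642 ≈ 2.195
  n=2: λ₂ = 12π²/2.778² - 1.642 ≈ 13.705
  n=3: λ₃ = 27π²/2.778² - 1.642 ≈ 32.888
Since 3π²/2.778² ≈ 3.837 > 1.642, all λₙ > 0.
The n=1 mode decays slowest → dominates as t → ∞.
Asymptotic: θ ~ c₁ sin(πx/2.778) e^{-λ₁t} with decay rate λ₁ ≈ 2.195.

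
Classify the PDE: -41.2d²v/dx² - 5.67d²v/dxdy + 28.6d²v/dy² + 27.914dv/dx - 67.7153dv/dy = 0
A = -41.2, B = -5.67, C = 28.6. Discriminant B² - 4AC = 4745.4289. Since 4745.4289 > 0, hyperbolic.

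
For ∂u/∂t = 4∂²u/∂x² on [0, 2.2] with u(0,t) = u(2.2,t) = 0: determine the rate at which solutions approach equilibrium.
Eigenvalues: λₙ = 4n²π²/2.2².
First three modes:
  n=1: λ₁ = 4π²/2.2² ≈ 8.157
  n=2: λ₂ = 16π²/2.2² ≈ 32.627 (4× faster decay)
  n=3: λ₃ = 36π²/2.2² ≈ 73.41 (9× faster decay)
As t → ∞, higher modes decay exponentially faster. The n=1 mode dominates: u ~ c₁ sin(πx/2.2) e^{-λ₁t}.
Decay rate: λ₁ = 4π²/2.2² ≈ 8.157.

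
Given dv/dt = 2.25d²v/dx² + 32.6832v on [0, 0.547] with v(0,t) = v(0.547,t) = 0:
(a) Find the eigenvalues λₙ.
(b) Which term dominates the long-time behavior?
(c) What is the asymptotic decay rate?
Eigenvalues: λₙ = 2.25n²π²/0.547² - 32.6832.
First three modes:
  n=1: λ₁ = 2.25π²/0.547² - 32.6832 ≈ 41.535
  n=2: λ₂ = 9π²/0.547² - 32.6832 ≈ 264.188
  n=3: λ₃ = 20.25π²/0.547² - 32.6832 ≈ 635.276
Since 2.25π²/0.547² ≈ 74.218 > 32.6832, all λₙ > 0.
The n=1 mode decays slowest → dominates as t → ∞.
Asymptotic: v ~ c₁ sin(πx/0.547) e^{-λ₁t} with decay rate λ₁ ≈ 41.535.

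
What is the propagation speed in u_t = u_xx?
Infinite. The heat equation is parabolic, not hyperbolic, so disturbances propagate instantly.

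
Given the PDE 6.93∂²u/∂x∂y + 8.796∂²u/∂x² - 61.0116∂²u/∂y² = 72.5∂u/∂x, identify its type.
Rewriting in standard form: 8.796∂²u/∂x² + 6.93∂²u/∂x∂y - 61.0116∂²u/∂y² - 72.5∂u/∂x = 0. The second-order coefficients are A = 8.796, B = 6.93, C = -61.0116. Since B² - 4AC = 2194.6570344 > 0, this is a hyperbolic PDE.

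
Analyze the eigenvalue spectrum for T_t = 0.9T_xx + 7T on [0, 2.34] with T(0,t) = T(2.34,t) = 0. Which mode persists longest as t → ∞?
Eigenvalues: λₙ = 0.9n²π²/2.34² - 7.
First three modes:
  n=1: λ₁ = 0.9π²/2.34² - 7 ≈ -5.378
  n=2: λ₂ = 3.6π²/2.34² - 7 ≈ -0.511
  n=3: λ₃ = 8.1π²/2.34² - 7 ≈ 7.6
Since 0.9π²/2.34² ≈ 1.622 < 7, λ₁ < 0.
The n=1 mode grows fastest (−λₙ is largest for n=1) → dominates.
Asymptotic: T ~ c₁ sin(πx/2.34) e^{5.378t} (exponential growth at rate −λ₁ ≈ 5.378).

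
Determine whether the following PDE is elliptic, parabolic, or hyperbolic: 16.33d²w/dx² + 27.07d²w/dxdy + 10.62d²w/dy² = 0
Coefficients: A = 16.33, B = 27.07, C = 10.62. B² - 4AC = 39.0865, which is positive, so the equation is hyperbolic.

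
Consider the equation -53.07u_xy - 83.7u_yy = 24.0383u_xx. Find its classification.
Rewriting in standard form: -24.0383u_xx - 53.07u_xy - 83.7u_yy = 0. Elliptic. (A = -24.0383, B = -53.07, C = -83.7 gives B² - 4AC = -5231.59794.)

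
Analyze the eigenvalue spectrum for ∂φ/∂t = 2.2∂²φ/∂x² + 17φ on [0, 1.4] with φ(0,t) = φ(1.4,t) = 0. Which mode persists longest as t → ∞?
Eigenvalues: λₙ = 2.2n²π²/1.4² - 17.
First three modes:
  n=1: λ₁ = 2.2π²/1.4² - 17 ≈ -5.922
  n=2: λ₂ = 8.8π²/1.4² - 17 ≈ 27.313
  n=3: λ₃ = 19.8π²/1.4² - 17 ≈ 82.703
Since 2.2π²/1.4² ≈ 11.078 < 17, λ₁ < 0.
The n=1 mode grows fastest (−λₙ is largest for n=1) → dominates.
Asymptotic: φ ~ c₁ sin(πx/1.4) e^{5.922t} (exponential growth at rate −λ₁ ≈ 5.922).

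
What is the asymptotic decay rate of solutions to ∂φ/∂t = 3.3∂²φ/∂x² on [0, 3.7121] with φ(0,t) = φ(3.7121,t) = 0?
Eigenvalues: λₙ = 3.3n²π²/3.7121².
First three modes:
  n=1: λ₁ = 3.3π²/3.7121² ≈ 2.364
  n=2: λ₂ = 13.2π²/3.7121² ≈ 9.454 (4× faster decay)
  n=3: λ₃ = 29.7π²/3.7121² ≈ 21.272 (9× faster decay)
As t → ∞, higher modes decay exponentially faster. The n=1 mode dominates: φ ~ c₁ sin(πx/3.7121) e^{-λ₁t}.
Decay rate: λ₁ = 3.3π²/3.7121² ≈ 2.364.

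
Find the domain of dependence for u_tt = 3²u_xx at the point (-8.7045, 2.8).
Domain of dependence: [-17.1045, -0.3045]. Signals travel at speed 3, so data within |x - -8.7045| ≤ 3·2.8 = 8.4 can reach the point.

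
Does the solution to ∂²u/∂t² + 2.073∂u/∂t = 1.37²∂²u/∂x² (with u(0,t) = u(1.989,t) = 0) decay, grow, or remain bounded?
u → 0. Damping (γ=2.073) dissipates energy; oscillations decay exponentially.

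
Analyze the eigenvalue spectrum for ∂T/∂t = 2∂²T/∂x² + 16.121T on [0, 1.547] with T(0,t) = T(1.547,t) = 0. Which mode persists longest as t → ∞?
Eigenvalues: λₙ = 2n²π²/1.547² - 16.121.
First three modes:
  n=1: λ₁ = 2π²/1.547² - 16.121 ≈ -7.873
  n=2: λ₂ = 8π²/1.547² - 16.121 ≈ 16.871
  n=3: λ₃ = 18π²/1.547² - 16.121 ≈ 58.111
Since 2π²/1.547² ≈ 8.248 < 16.121, λ₁ < 0.
The n=1 mode grows fastest (−λₙ is largest for n=1) → dominates.
Asymptotic: T ~ c₁ sin(πx/1.547) e^{7.873t} (exponential growth at rate −λ₁ ≈ 7.873).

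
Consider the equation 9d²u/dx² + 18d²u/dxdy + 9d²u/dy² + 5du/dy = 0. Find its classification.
Parabolic. (A = 9, B = 18, C = 9 gives B² - 4AC = 0.)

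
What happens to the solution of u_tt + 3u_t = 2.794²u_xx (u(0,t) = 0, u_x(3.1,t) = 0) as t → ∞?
u → 0. Damping (γ=3) dissipates energy; oscillations decay exponentially.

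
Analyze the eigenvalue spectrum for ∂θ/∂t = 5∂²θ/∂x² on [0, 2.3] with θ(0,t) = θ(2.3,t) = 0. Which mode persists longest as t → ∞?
Eigenvalues: λₙ = 5n²π²/2.3².
First three modes:
  n=1: λ₁ = 5π²/2.3² ≈ 9.329
  n=2: λ₂ = 20π²/2.3² ≈ 37.314 (4× faster decay)
  n=3: λ₃ = 45π²/2.3² ≈ 83.957 (9× faster decay)
As t → ∞, higher modes decay exponentially faster. The n=1 mode dominates: θ ~ c₁ sin(πx/2.3) e^{-λ₁t}.
Decay rate: λ₁ = 5π²/2.3² ≈ 9.329.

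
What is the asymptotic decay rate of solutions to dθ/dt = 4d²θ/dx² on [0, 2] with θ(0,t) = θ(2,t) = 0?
Eigenvalues: λₙ = 4n²π²/2².
First three modes:
  n=1: λ₁ = 4π²/2² ≈ 9.87
  n=2: λ₂ = 16π²/2² ≈ 39.478 (4× faster decay)
  n=3: λ₃ = 36π²/2² ≈ 88.826 (9× faster decay)
As t → ∞, higher modes decay exponentially faster. The n=1 mode dominates: θ ~ c₁ sin(πx/2) e^{-λ₁t}.
Decay rate: λ₁ = 4π²/2² ≈ 9.87.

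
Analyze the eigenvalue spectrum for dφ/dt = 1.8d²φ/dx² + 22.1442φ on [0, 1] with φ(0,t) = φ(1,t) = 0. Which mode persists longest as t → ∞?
Eigenvalues: λₙ = 1.8n²π²/1² - 22.1442.
First three modes:
  n=1: λ₁ = 1.8π² - 22.1442 ≈ -4.379
  n=2: λ₂ = 7.2π² - 22.1442 ≈ 48.917
  n=3: λ₃ = 16.2π² - 22.1442 ≈ 137.743
Since 1.8π² ≈ 17.765 < 22.1442, λ₁ < 0.
The n=1 mode grows fastest (−λₙ is largest for n=1) → dominates.
Asymptotic: φ ~ c₁ sin(πx/1) e^{4.379t} (exponential growth at rate −λ₁ ≈ 4.379).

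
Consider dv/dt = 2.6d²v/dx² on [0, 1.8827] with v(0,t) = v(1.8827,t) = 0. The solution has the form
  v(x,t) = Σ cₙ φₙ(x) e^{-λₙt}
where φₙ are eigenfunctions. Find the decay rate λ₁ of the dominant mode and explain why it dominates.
Eigenvalues: λₙ = 2.6n²π²/1.8827².
First three modes:
  n=1: λ₁ = 2.6π²/1.8827² ≈ 7.24
  n=2: λ₂ = 10.4π²/1.8827² ≈ 28.958 (4× faster decay)
  n=3: λ₃ = 23.4π²/1.8827² ≈ 65.156 (9× faster decay)
As t → ∞, higher modes decay exponentially faster. The n=1 mode dominates: v ~ c₁ sin(πx/1.8827) e^{-λ₁t}.
Decay rate: λ₁ = 2.6π²/1.8827² ≈ 7.24.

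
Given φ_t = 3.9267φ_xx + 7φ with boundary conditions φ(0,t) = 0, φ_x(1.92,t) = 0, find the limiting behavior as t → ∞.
φ grows unboundedly. Reaction dominates diffusion (r=7 > κπ²/(4L²)≈2.63); solution grows exponentially.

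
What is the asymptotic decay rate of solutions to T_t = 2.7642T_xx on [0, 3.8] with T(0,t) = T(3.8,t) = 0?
Eigenvalues: λₙ = 2.7642n²π²/3.8².
First three modes:
  n=1: λ₁ = 2.7642π²/3.8² ≈ 1.889
  n=2: λ₂ = 11.0568π²/3.8² ≈ 7.557 (4× faster decay)
  n=3: λ₃ = 24.8778π²/3.8² ≈ 17.004 (9× faster decay)
As t → ∞, higher modes decay exponentially faster. The n=1 mode dominates: T ~ c₁ sin(πx/3.8) e^{-λ₁t}.
Decay rate: λ₁ = 2.7642π²/3.8² ≈ 1.889.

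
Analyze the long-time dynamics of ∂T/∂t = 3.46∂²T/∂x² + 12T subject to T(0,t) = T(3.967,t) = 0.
Long-time behavior: T grows unboundedly. Reaction dominates diffusion (r=12 > κπ²/L²≈2.17); solution grows exponentially.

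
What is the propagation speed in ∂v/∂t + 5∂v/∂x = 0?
Speed = 5. Information travels along x - 5t = const (rightward).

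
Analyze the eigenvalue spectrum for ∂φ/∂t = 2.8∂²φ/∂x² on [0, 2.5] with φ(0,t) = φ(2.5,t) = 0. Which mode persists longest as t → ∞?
Eigenvalues: λₙ = 2.8n²π²/2.5².
First three modes:
  n=1: λ₁ = 2.8π²/2.5² ≈ 4.422
  n=2: λ₂ = 11.2π²/2.5² ≈ 17.686 (4× faster decay)
  n=3: λ₃ = 25.2π²/2.5² ≈ 39.794 (9× faster decay)
As t → ∞, higher modes decay exponentially faster. The n=1 mode dominates: φ ~ c₁ sin(πx/2.5) e^{-λ₁t}.
Decay rate: λ₁ = 2.8π²/2.5² ≈ 4.422.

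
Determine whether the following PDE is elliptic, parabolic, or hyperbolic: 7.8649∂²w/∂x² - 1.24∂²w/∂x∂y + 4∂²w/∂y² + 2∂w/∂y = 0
Coefficients: A = 7.8649, B = -1.24, C = 4. B² - 4AC = -124.3008, which is negative, so the equation is elliptic.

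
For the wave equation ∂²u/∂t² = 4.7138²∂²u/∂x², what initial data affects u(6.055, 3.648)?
Domain of dependence: [-11.1409424, 23.2509424]. Signals travel at speed 4.7138, so data within |x - 6.055| ≤ 4.7138·3.648 = 17.1959424 can reach the point.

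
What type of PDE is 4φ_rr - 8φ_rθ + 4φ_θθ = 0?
With A = 4, B = -8, C = 4, the discriminant is 0. This is a parabolic PDE.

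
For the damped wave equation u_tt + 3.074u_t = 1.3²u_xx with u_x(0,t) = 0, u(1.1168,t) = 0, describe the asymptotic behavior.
u → 0. Damping (γ=3.074) dissipates energy; oscillations decay exponentially.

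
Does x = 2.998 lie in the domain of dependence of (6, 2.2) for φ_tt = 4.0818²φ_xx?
Yes. The domain of dependence is [-2.97996, 14.97996], and 2.998 ∈ [-2.97996, 14.97996].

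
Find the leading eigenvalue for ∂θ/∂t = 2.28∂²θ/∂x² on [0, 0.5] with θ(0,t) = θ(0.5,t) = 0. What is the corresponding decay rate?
Eigenvalues: λₙ = 2.28n²π²/0.5².
First three modes:
  n=1: λ₁ = 2.28π²/0.5² ≈ 90.011
  n=2: λ₂ = 9.12π²/0.5² ≈ 360.043 (4× faster decay)
  n=3: λ₃ = 20.52π²/0.5² ≈ 810.097 (9× faster decay)
As t → ∞, higher modes decay exponentially faster. The n=1 mode dominates: θ ~ c₁ sin(πx/0.5) e^{-λ₁t}.
Decay rate: λ₁ = 2.28π²/0.5² ≈ 90.011.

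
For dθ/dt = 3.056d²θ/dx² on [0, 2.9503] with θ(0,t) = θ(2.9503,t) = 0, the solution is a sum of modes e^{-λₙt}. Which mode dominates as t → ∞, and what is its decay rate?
Eigenvalues: λₙ = 3.056n²π²/2.9503².
First three modes:
  n=1: λ₁ = 3.056π²/2.9503² ≈ 3.465
  n=2: λ₂ = 12.224π²/2.9503² ≈ 13.861 (4× faster decay)
  n=3: λ₃ = 27.504π²/2.9503² ≈ 31.186 (9× faster decay)
As t → ∞, higher modes decay exponentially faster. The n=1 mode dominates: θ ~ c₁ sin(πx/2.9503) e^{-λ₁t}.
Decay rate: λ₁ = 3.056π²/2.9503² ≈ 3.465.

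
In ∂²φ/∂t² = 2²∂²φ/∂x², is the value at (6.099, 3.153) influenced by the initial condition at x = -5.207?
No. The domain of dependence is [-0.207, 12.405], and -5.207 is outside this interval.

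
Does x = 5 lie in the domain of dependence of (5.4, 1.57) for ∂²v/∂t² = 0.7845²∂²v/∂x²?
Yes. The domain of dependence is [4.168335, 6.631665], and 5 ∈ [4.168335, 6.631665].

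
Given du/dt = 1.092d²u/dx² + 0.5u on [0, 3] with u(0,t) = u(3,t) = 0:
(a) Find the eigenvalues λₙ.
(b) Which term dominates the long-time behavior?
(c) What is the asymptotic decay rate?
Eigenvalues: λₙ = 1.092n²π²/3² - 0.5.
First three modes:
  n=1: λ₁ = 1.092π²/3² - 0.5 ≈ 0.698
  n=2: λ₂ = 4.368π²/3² - 0.5 ≈ 4.29
  n=3: λ₃ = 9.828π²/3² - 0.5 ≈ 10.278
Since 1.092π²/3² ≈ 1.198 > 0.5, all λₙ > 0.
The n=1 mode decays slowest → dominates as t → ∞.
Asymptotic: u ~ c₁ sin(πx/3) e^{-λ₁t} with decay rate λ₁ ≈ 0.698.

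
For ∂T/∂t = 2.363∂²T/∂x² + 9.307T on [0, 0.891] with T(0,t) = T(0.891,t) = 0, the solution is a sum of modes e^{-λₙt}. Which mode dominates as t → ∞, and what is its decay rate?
Eigenvalues: λₙ = 2.363n²π²/0.891² - 9.307.
First three modes:
  n=1: λ₁ = 2.363π²/0.891² - 9.307 ≈ 20.07
  n=2: λ₂ = 9.452π²/0.891² - 9.307 ≈ 108.201
  n=3: λ₃ = 21.267π²/0.891² - 9.307 ≈ 255.086
Since 2.363π²/0.891² ≈ 29.377 > 9.307, all λₙ > 0.
The n=1 mode decays slowest → dominates as t → ∞.
Asymptotic: T ~ c₁ sin(πx/0.891) e^{-λ₁t} with decay rate λ₁ ≈ 20.07.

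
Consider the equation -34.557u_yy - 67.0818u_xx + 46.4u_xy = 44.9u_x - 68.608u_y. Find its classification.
Rewriting in standard form: -67.0818u_xx + 46.4u_xy - 34.557u_yy - 44.9u_x + 68.608u_y = 0. Elliptic. (A = -67.0818, B = 46.4, C = -34.557 gives B² - 4AC = -7119.6230504.)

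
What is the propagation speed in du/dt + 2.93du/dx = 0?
Speed = 2.93. Information travels along x - 2.93t = const (rightward).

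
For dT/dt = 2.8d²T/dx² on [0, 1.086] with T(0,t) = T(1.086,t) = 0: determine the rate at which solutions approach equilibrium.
Eigenvalues: λₙ = 2.8n²π²/1.086².
First three modes:
  n=1: λ₁ = 2.8π²/1.086² ≈ 23.431
  n=2: λ₂ = 11.2π²/1.086² ≈ 93.726 (4× faster decay)
  n=3: λ₃ = 25.2π²/1.086² ≈ 210.883 (9× faster decay)
As t → ∞, higher modes decay exponentially faster. The n=1 mode dominates: T ~ c₁ sin(πx/1.086) e^{-λ₁t}.
Decay rate: λ₁ = 2.8π²/1.086² ≈ 23.431.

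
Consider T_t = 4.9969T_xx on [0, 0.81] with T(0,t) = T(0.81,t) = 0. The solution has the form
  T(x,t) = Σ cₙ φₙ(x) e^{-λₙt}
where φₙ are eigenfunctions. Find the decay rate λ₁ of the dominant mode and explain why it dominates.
Eigenvalues: λₙ = 4.9969n²π²/0.81².
First three modes:
  n=1: λ₁ = 4.9969π²/0.81² ≈ 75.168
  n=2: λ₂ = 19.9876π²/0.81² ≈ 300.67 (4× faster decay)
  n=3: λ₃ = 44.9721π²/0.81² ≈ 676.508 (9× faster decay)
As t → ∞, higher modes decay exponentially faster. The n=1 mode dominates: T ~ c₁ sin(πx/0.81) e^{-λ₁t}.
Decay rate: λ₁ = 4.9969π²/0.81² ≈ 75.168.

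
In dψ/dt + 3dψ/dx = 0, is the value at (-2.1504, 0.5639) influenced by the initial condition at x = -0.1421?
No. Only data at x = -3.8421 affects (-2.1504, 0.5639). Advection has one-way propagation along characteristics.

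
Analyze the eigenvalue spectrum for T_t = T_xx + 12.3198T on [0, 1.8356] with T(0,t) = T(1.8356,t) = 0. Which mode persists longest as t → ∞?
Eigenvalues: λₙ = n²π²/1.8356² - 12.3198.
First three modes:
  n=1: λ₁ = π²/1.8356² - 12.3198 ≈ -9.391
  n=2: λ₂ = 4π²/1.8356² - 12.3198 ≈ -0.603
  n=3: λ₃ = 9π²/1.8356² - 12.3198 ≈ 14.043
Since π²/1.8356² ≈ 2.929 < 12.3198, λ₁ < 0.
The n=1 mode grows fastest (−λₙ is largest for n=1) → dominates.
Asymptotic: T ~ c₁ sin(πx/1.8356) e^{9.391t} (exponential growth at rate −λ₁ ≈ 9.391).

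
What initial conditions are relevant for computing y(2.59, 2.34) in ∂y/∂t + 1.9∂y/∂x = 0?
A single point: x = -1.856. The characteristic through (2.59, 2.34) is x - 1.9t = const, so x = 2.59 - 1.9·2.34 = -1.856.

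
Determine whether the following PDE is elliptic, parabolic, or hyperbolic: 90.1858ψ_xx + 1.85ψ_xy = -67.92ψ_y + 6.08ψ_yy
Rewriting in standard form: 90.1858ψ_xx + 1.85ψ_xy - 6.08ψ_yy + 67.92ψ_y = 0. Coefficients: A = 90.1858, B = 1.85, C = -6.08. B² - 4AC = 2196.741156, which is positive, so the equation is hyperbolic.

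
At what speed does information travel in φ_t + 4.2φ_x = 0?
Speed = 4.2. Information travels along x - 4.2t = const (rightward).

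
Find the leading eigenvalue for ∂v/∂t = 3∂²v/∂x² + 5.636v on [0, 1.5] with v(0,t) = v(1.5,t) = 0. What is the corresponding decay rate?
Eigenvalues: λₙ = 3n²π²/1.5² - 5.636.
First three modes:
  n=1: λ₁ = 3π²/1.5² - 5.636 ≈ 7.523
  n=2: λ₂ = 12π²/1.5² - 5.636 ≈ 47.002
  n=3: λ₃ = 27π²/1.5² - 5.636 ≈ 112.799
Since 3π²/1.5² ≈ 13.159 > 5.636, all λₙ > 0.
The n=1 mode decays slowest → dominates as t → ∞.
Asymptotic: v ~ c₁ sin(πx/1.5) e^{-λ₁t} with decay rate λ₁ ≈ 7.523.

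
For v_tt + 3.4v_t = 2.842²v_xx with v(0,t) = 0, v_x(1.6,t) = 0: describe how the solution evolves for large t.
v → 0. Damping (γ=3.4) dissipates energy; oscillations decay exponentially.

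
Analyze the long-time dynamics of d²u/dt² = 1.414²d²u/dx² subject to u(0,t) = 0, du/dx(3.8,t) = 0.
Long-time behavior: u oscillates (no decay). Energy is conserved; the solution oscillates indefinitely as standing waves.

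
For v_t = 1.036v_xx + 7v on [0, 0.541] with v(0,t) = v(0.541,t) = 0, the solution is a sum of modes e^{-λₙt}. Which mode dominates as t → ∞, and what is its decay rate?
Eigenvalues: λₙ = 1.036n²π²/0.541² - 7.
First three modes:
  n=1: λ₁ = 1.036π²/0.541² - 7 ≈ 27.935
  n=2: λ₂ = 4.144π²/0.541² - 7 ≈ 132.741
  n=3: λ₃ = 9.324π²/0.541² - 7 ≈ 307.418
Since 1.036π²/0.541² ≈ 34.935 > 7, all λₙ > 0.
The n=1 mode decays slowest → dominates as t → ∞.
Asymptotic: v ~ c₁ sin(πx/0.541) e^{-λ₁t} with decay rate λ₁ ≈ 27.935.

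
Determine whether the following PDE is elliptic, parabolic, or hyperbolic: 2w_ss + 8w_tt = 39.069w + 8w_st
Rewriting in standard form: 2w_ss - 8w_st + 8w_tt - 39.069w = 0. Coefficients: A = 2, B = -8, C = 8. B² - 4AC = 0, which is zero, so the equation is parabolic.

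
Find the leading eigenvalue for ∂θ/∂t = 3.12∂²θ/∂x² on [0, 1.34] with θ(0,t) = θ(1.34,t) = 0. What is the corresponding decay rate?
Eigenvalues: λₙ = 3.12n²π²/1.34².
First three modes:
  n=1: λ₁ = 3.12π²/1.34² ≈ 17.149
  n=2: λ₂ = 12.48π²/1.34² ≈ 68.597 (4× faster decay)
  n=3: λ₃ = 28.08π²/1.34² ≈ 154.343 (9× faster decay)
As t → ∞, higher modes decay exponentially faster. The n=1 mode dominates: θ ~ c₁ sin(πx/1.34) e^{-λ₁t}.
Decay rate: λ₁ = 3.12π²/1.34² ≈ 17.149.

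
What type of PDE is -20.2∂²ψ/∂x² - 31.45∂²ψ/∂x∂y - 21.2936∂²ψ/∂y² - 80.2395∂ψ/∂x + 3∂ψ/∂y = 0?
With A = -20.2, B = -31.45, C = -21.2936, the discriminant is -731.42038. This is an elliptic PDE.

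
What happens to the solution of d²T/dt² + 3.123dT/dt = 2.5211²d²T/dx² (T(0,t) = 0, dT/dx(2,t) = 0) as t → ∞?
T → 0. Damping (γ=3.123) dissipates energy; oscillations decay exponentially.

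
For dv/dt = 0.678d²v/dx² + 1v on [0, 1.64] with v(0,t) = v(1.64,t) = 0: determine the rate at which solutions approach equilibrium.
Eigenvalues: λₙ = 0.678n²π²/1.64² - 1.
First three modes:
  n=1: λ₁ = 0.678π²/1.64² - 1 ≈ 1.488
  n=2: λ₂ = 2.712π²/1.64² - 1 ≈ 8.952
  n=3: λ₃ = 6.102π²/1.64² - 1 ≈ 21.392
Since 0.678π²/1.64² ≈ 2.488 > 1, all λₙ > 0.
The n=1 mode decays slowest → dominates as t → ∞.
Asymptotic: v ~ c₁ sin(πx/1.64) e^{-λ₁t} with decay rate λ₁ ≈ 1.488.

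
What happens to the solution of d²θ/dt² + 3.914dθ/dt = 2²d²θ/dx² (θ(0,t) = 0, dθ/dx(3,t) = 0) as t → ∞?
θ → 0. Damping (γ=3.914) dissipates energy; oscillations decay exponentially.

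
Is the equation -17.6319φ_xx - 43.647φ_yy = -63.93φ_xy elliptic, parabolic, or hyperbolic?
Rewriting in standard form: -17.6319φ_xx + 63.93φ_xy - 43.647φ_yy = 0. Computing B² - 4AC with A = -17.6319, B = 63.93, C = -43.647: discriminant = 1008.7267428 (positive). Answer: hyperbolic.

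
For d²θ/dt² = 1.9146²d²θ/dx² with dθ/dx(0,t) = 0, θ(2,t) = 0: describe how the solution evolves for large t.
θ oscillates (no decay). Energy is conserved; the solution oscillates indefinitely as standing waves.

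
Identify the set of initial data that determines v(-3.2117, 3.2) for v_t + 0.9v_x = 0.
A single point: x = -6.0917. The characteristic through (-3.2117, 3.2) is x - 0.9t = const, so x = -3.2117 - 0.9·3.2 = -6.0917.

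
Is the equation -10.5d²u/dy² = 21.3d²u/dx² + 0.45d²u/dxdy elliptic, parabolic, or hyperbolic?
Rewriting in standard form: -21.3d²u/dx² - 0.45d²u/dxdy - 10.5d²u/dy² = 0. Computing B² - 4AC with A = -21.3, B = -0.45, C = -10.5: discriminant = -894.3975 (negative). Answer: elliptic.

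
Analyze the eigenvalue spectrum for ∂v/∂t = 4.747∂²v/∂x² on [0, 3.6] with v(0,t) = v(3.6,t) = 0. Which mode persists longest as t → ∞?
Eigenvalues: λₙ = 4.747n²π²/3.6².
First three modes:
  n=1: λ₁ = 4.747π²/3.6² ≈ 3.615
  n=2: λ₂ = 18.988π²/3.6² ≈ 14.46 (4× faster decay)
  n=3: λ₃ = 42.723π²/3.6² ≈ 32.535 (9× faster decay)
As t → ∞, higher modes decay exponentially faster. The n=1 mode dominates: v ~ c₁ sin(πx/3.6) e^{-λ₁t}.
Decay rate: λ₁ = 4.747π²/3.6² ≈ 3.615.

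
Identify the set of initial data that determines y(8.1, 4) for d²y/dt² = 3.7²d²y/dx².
Domain of dependence: [-6.7, 22.9]. Signals travel at speed 3.7, so data within |x - 8.1| ≤ 3.7·4 = 14.8 can reach the point.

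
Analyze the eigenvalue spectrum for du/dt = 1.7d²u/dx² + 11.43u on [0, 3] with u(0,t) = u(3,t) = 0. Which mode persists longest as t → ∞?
Eigenvalues: λₙ = 1.7n²π²/3² - 11.43.
First three modes:
  n=1: λ₁ = 1.7π²/3² - 11.43 ≈ -9.566
  n=2: λ₂ = 6.8π²/3² - 11.43 ≈ -3.973
  n=3: λ₃ = 15.3π²/3² - 11.43 ≈ 5.348
Since 1.7π²/3² ≈ 1.864 < 11.43, λ₁ < 0.
The n=1 mode grows fastest (−λₙ is largest for n=1) → dominates.
Asymptotic: u ~ c₁ sin(πx/3) e^{9.566t} (exponential growth at rate −λ₁ ≈ 9.566).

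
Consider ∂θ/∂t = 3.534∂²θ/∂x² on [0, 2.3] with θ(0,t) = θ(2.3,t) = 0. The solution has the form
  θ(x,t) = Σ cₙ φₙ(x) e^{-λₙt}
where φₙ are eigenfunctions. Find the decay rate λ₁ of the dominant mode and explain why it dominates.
Eigenvalues: λₙ = 3.534n²π²/2.3².
First three modes:
  n=1: λ₁ = 3.534π²/2.3² ≈ 6.593
  n=2: λ₂ = 14.136π²/2.3² ≈ 26.374 (4× faster decay)
  n=3: λ₃ = 31.806π²/2.3² ≈ 59.341 (9× faster decay)
As t → ∞, higher modes decay exponentially faster. The n=1 mode dominates: θ ~ c₁ sin(πx/2.3) e^{-λ₁t}.
Decay rate: λ₁ = 3.534π²/2.3² ≈ 6.593.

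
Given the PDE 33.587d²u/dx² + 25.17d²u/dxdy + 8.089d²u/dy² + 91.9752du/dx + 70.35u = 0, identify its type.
The second-order coefficients are A = 33.587, B = 25.17, C = 8.089. Since B² - 4AC = -453.212072 < 0, this is an elliptic PDE.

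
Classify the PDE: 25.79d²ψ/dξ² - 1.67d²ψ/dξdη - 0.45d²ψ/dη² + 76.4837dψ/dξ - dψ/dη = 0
A = 25.79, B = -1.67, C = -0.45. Discriminant B² - 4AC = 49.2109. Since 49.2109 > 0, hyperbolic.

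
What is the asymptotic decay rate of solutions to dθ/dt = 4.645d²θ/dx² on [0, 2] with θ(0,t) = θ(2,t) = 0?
Eigenvalues: λₙ = 4.645n²π²/2².
First three modes:
  n=1: λ₁ = 4.645π²/2² ≈ 11.461
  n=2: λ₂ = 18.58π²/2² ≈ 45.844 (4× faster decay)
  n=3: λ₃ = 41.805π²/2² ≈ 103.15 (9× faster decay)
As t → ∞, higher modes decay exponentially faster. The n=1 mode dominates: θ ~ c₁ sin(πx/2) e^{-λ₁t}.
Decay rate: λ₁ = 4.645π²/2² ≈ 11.461.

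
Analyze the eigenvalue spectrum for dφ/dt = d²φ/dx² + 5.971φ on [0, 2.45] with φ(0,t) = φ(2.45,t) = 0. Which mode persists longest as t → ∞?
Eigenvalues: λₙ = n²π²/2.45² - 5.971.
First three modes:
  n=1: λ₁ = π²/2.45² - 5.971 ≈ -4.327
  n=2: λ₂ = 4π²/2.45² - 5.971 ≈ 0.606
  n=3: λ₃ = 9π²/2.45² - 5.971 ≈ 8.827
Since π²/2.45² ≈ 1.644 < 5.971, λ₁ < 0.
The n=1 mode grows fastest (−λₙ is largest for n=1) → dominates.
Asymptotic: φ ~ c₁ sin(πx/2.45) e^{4.327t} (exponential growth at rate −λ₁ ≈ 4.327).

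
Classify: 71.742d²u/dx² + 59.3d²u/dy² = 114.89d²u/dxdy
Rewriting in standard form: 71.742d²u/dx² - 114.89d²u/dxdy + 59.3d²u/dy² = 0. Elliptic (discriminant = -3817.4903).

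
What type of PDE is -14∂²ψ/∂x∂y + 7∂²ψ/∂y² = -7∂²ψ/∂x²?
Rewriting in standard form: 7∂²ψ/∂x² - 14∂²ψ/∂x∂y + 7∂²ψ/∂y² = 0. With A = 7, B = -14, C = 7, the discriminant is 0. This is a parabolic PDE.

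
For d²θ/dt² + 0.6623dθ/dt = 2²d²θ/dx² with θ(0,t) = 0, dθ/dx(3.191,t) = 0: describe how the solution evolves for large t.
θ → 0. Damping (γ=0.6623) dissipates energy; oscillations decay exponentially.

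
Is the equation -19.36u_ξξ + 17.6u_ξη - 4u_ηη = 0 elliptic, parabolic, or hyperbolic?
Computing B² - 4AC with A = -19.36, B = 17.6, C = -4: discriminant = 0 (zero). Answer: parabolic.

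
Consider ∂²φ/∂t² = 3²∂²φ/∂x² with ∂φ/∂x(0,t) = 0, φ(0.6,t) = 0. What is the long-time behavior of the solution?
As t → ∞, φ oscillates (no decay). Energy is conserved; the solution oscillates indefinitely as standing waves.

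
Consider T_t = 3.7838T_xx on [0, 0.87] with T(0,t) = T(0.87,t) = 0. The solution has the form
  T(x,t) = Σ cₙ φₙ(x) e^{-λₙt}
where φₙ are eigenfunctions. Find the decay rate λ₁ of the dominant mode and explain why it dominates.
Eigenvalues: λₙ = 3.7838n²π²/0.87².
First three modes:
  n=1: λ₁ = 3.7838π²/0.87² ≈ 49.339
  n=2: λ₂ = 15.1352π²/0.87² ≈ 197.356 (4× faster decay)
  n=3: λ₃ = 34.0542π²/0.87² ≈ 444.05 (9× faster decay)
As t → ∞, higher modes decay exponentially faster. The n=1 mode dominates: T ~ c₁ sin(πx/0.87) e^{-λ₁t}.
Decay rate: λ₁ = 3.7838π²/0.87² ≈ 49.339.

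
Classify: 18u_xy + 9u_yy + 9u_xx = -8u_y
Rewriting in standard form: 9u_xx + 18u_xy + 9u_yy + 8u_y = 0. Parabolic (discriminant = 0).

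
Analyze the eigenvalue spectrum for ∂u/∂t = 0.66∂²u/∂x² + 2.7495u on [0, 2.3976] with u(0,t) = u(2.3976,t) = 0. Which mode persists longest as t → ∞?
Eigenvalues: λₙ = 0.66n²π²/2.3976² - 2.7495.
First three modes:
  n=1: λ₁ = 0.66π²/2.3976² - 2.7495 ≈ -1.616
  n=2: λ₂ = 2.64π²/2.3976² - 2.7495 ≈ 1.783
  n=3: λ₃ = 5.94π²/2.3976² - 2.7495 ≈ 7.449
Since 0.66π²/2.3976² ≈ 1.133 < 2.7495, λ₁ < 0.
The n=1 mode grows fastest (−λₙ is largest for n=1) → dominates.
Asymptotic: u ~ c₁ sin(πx/2.3976) e^{1.616t} (exponential growth at rate −λ₁ ≈ 1.616).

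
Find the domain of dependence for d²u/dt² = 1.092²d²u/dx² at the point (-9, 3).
Domain of dependence: [-12.276, -5.724]. Signals travel at speed 1.092, so data within |x - -9| ≤ 1.092·3 = 3.276 can reach the point.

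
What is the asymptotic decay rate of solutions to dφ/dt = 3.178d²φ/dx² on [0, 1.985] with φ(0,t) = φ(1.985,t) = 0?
Eigenvalues: λₙ = 3.178n²π²/1.985².
First three modes:
  n=1: λ₁ = 3.178π²/1.985² ≈ 7.96
  n=2: λ₂ = 12.712π²/1.985² ≈ 31.841 (4× faster decay)
  n=3: λ₃ = 28.602π²/1.985² ≈ 71.643 (9× faster decay)
As t → ∞, higher modes decay exponentially faster. The n=1 mode dominates: φ ~ c₁ sin(πx/1.985) e^{-λ₁t}.
Decay rate: λ₁ = 3.178π²/1.985² ≈ 7.96.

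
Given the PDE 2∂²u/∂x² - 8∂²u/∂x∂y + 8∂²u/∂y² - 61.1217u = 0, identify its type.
The second-order coefficients are A = 2, B = -8, C = 8. Since B² - 4AC = 0 = 0, this is a parabolic PDE.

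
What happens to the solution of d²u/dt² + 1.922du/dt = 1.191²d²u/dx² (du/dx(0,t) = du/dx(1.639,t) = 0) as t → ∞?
u → constant (steady state). Damping (γ=1.922) dissipates the nonconstant modes; with Neumann BCs the spatial average obeys M''+γM'=0 and tends to a finite limit.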